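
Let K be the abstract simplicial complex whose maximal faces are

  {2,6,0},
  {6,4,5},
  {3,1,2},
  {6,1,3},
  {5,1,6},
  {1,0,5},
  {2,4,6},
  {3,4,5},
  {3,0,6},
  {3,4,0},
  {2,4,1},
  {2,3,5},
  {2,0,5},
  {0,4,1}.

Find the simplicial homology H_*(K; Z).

Fix the vertex order 0 < 1 < 2 < 3 < 4 < 5 < 6 and write every simplex with vertices in increasing order. Then dim K = 2 and the simplices of K are:

  0-simplices (7): [0], [1], [2], [3], [4], [5], [6]
  1-simplices (21): [0,1], [0,2], [0,3], [0,4], [0,5], [0,6], [1,2], [1,3], [1,4], [1,5], [1,6], [2,3], [2,4], [2,5], [2,6], [3,4], [3,5], [3,6], [4,5], [4,6], [5,6]
  2-simplices (14): [0,1,4], [0,1,5], [0,2,5], [0,2,6], [0,3,4], [0,3,6], [1,2,3], [1,2,4], [1,3,6], [1,5,6], [2,3,5], [2,4,6], [3,4,5], [4,5,6]

giving chain groups C_0 ≅ Z^7, C_1 ≅ Z^21, C_2 ≅ Z^14.

Boundary ∂_1: C_1 → C_0 sends each edge [p,q] (with p < q) to q − p.
The resulting 7×21 matrix has rank 6, and its Smith normal form has invariant factors (1,1,1,1,1,1).

The boundary map ∂_2: C_2 → C_1 acts by ∂[p,q,r] = [q,r] − [p,r] + [p,q]. For instance
  ∂[2,4,6] = [4,6] − [2,6] + [2,4],
  ∂[2,3,5] = [3,5] − [2,5] + [2,3].
This gives a 21×14 integer matrix of rank 13; reducing to Smith normal form yields diagonal entries (1,1,1,1,1,1,1,1,1,1,1,1,1).

From H_k ≅ ker(∂_k) / im(∂_{k+1}) we obtain:

  H_0: rank C_0 − rank ∂_1 = 7 − 6 = 1, and the invariant factors of ∂_1 are all 1, so H_0 ≅ Z.
  H_1: rank ker ∂_1 − rank ∂_2 = (21 − 6) − 13 = 2, and the invariant factors of ∂_2 are all 1, so H_1 ≅ Z^2.
  H_2: rank ker ∂_2 − rank ∂_3 = (14 − 13) − 0 = 1, and there is no ∂_3, so H_2 ≅ Z.

H_0 ≅ Z,  H_1 ≅ Z^2,  H_2 ≅ Z.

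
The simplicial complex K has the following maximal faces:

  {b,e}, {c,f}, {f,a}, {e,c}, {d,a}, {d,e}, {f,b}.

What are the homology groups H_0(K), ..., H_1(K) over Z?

Order the vertices as a < b < c < d < e < f. Listing each simplex with vertices in this order, K has dimension 1 with simplices:

  0-simplices (6): a, b, c, d, e, f
  1-simplices (7): ad, af, be, bf, ce, cf, de

so the chain groups are C_0 ≅ Z^6, C_1 ≅ Z^7.

∂_1: C_1 → C_0 maps an edge to its endpoints' difference, ∂[p,q] = q − p.
The resulting 6×7 matrix has rank 5, and its Smith normal form has invariant factors (1,1,1,1,1).

Reading off H_k = ker ∂_k / im ∂_{k+1}:

  H_0: rank C_0 − rank ∂_1 = 6 − 5 = 1, and the invariant factors of ∂_1 are all 1, so H_0 = Z.
  H_1: rank ker ∂_1 − rank ∂_2 = (7 − 5) − 0 = 2, and there is no ∂_2, so H_1 = Z^2.

H_0 ≅ Z,  H_1 ≅ Z^2.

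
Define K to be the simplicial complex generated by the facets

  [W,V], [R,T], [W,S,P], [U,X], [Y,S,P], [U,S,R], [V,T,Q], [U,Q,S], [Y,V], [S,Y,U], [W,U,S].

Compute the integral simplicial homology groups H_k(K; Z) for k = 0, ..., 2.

We work with the vertex ordering P < Q < R < S < T < U < V < W < X < Y. The simplices of K, each written with vertices in increasing order, are:

  0-simplices (10): P, Q, R, S, T, U, V, W, X, Y
  1-simplices (19): PS, PW, PY, QS, QT, QU, QV, RS, RT, RU, SU, SW, SY, TV, UW, UX, UY, VW, VY
  2-simplices (7): PSW, PSY, QSU, QTV, RSU, SUW, SUY

giving chain groups C_0 ≅ Z^10, C_1 ≅ Z^19, C_2 ≅ Z^7.

Boundary ∂_1: C_1 → C_0 is given by ∂[p,q] = [q] − [p].
As a 10×19 matrix over Z this has rank 9, with invariant factors (1,1,1,1,1,1,1,1,1).

Boundary ∂_2: C_2 → C_1 maps a triangle to the signed sum of its edges. For instance
  ∂QTV = TV − QV + QT,
  ∂PSW = SW − PW + PS.
This gives a 19×7 integer matrix of rank 7; reducing to Smith normal form yields diagonal entries (1,1,1,1,1,1,1).

From H_k ≅ ker(∂_k) / im(∂_{k+1}) we obtain:

  H_0: rank C_0 − rank ∂_1 = 10 − 9 = 1, and the invariant factors of ∂_1 are all 1, so H_0 ≅ Z.
  H_1: rank ker ∂_1 − rank ∂_2 = (19 − 9) − 7 = 3, and the invariant factors of ∂_2 are all 1, so H_1 ≅ Z^3.
  H_2: rank ker ∂_2 − rank ∂_3 = (7 − 7) − 0 = 0, and there is no ∂_3, so H_2 ≅ 0.

As a check, the Euler characteristic is 10 − 19 + 7 = -2, which agrees with 1 − 3 + 0 = -2.

H_0 = Z,  H_1 = Z^3,  H_2 = 0.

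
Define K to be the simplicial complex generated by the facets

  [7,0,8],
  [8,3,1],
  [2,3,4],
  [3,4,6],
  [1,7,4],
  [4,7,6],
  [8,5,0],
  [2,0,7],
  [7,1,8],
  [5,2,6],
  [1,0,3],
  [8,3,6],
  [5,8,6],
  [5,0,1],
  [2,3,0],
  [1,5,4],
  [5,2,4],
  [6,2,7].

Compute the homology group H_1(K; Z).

H_1 ≅ Z × Z/2.

We work with the vertex ordering 0 < 1 < 2 < 3 < 4 < 5 < 6 < 7 < 8. The simplices of K, each written with vertices in increasing order, are:

  0-simplices (9): [0], [1], [2], [3], [4], [5], [6], [7], [8]
  1-simplices (27): (27 of them)
  2-simplices (18): [0,1,3], [0,1,5], [0,2,3], [0,2,7], [0,5,8], [0,7,8], [1,3,8], [1,4,5], [1,4,7], [1,7,8], [2,3,4], [2,4,5], [2,5,6], [2,6,7], [3,4,6], [3,6,8], [4,6,7], [5,6,8]

so the chain groups are C_0 ≅ Z^9, C_1 ≅ Z^27, C_2 ≅ Z^18.

The boundary map ∂_1: C_1 → C_0 is given by ∂[p,q] = [q] − [p].
This gives a 9×27 integer matrix of rank 8; reducing to Smith normal form yields diagonal entries (1,1,1,1,1,1,1,1).

∂_2: C_2 → C_1 sends each 2-simplex [p,q,r] to [q,r] − [p,r] + [p,q]. For instance
  ∂[0,1,5] = [1,5] − [0,5] + [0,1],
  ∂[0,2,7] = [2,7] − [0,7] + [0,2].
The 27×18 boundary matrix has rank 18 and Smith normal form diag(1,1,1,1,1,1,1,1,1,1,1,1,1,1,1,1,1,2).

From H_k ≅ ker(∂_k) / im(∂_{k+1}) we obtain:

  H_1: rank ker ∂_1 − rank ∂_2 = (27 − 8) − 18 = 1, and ∂_2 has invariant factor 2 > 1, so H_1 = Z × Z/2.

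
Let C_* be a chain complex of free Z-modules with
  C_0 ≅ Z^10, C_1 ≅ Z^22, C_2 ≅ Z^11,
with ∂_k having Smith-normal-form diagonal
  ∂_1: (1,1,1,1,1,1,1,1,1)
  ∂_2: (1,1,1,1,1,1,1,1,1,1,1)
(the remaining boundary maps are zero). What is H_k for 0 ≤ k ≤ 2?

H_0 ≅ Z,  H_1 ≅ Z^2,  H_2 = 0.

H_0: b_0 = 10 − 0 − 9 = 1; torsion from ∂_1 factors > 1: none. So H_0 ≅ Z.
H_1: b_1 = 22 − 9 − 11 = 2; torsion from ∂_2 factors > 1: none. So H_1 ≅ Z^2.
H_2: b_2 = 11 − 11 − 0 = 0; torsion from ∂_3 factors > 1: none. So H_2 ≅ 0.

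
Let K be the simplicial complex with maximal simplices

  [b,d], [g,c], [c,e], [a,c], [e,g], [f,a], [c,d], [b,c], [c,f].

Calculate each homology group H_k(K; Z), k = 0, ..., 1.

Order the vertices as a < b < c < d < e < f < g. Listing each simplex with vertices in this order, K has dimension 1 with simplices:

  0-simplices (7): a, b, c, d, e, f, g
  1-simplices (9): ac, af, bc, bd, cd, ce, cf, cg, eg

Hence C_0 ≅ Z^7, C_1 ≅ Z^9.

The boundary map ∂_1: C_1 → C_0 sends each edge [p,q] (with p < q) to q − p. For instance
  ∂cg = g − c.
The resulting 7×9 matrix has rank 6, and its Smith normal form has invariant factors (1,1,1,1,1,1).

From H_k ≅ ker(∂_k) / im(∂_{k+1}) we obtain:

  H_0: rank C_0 − rank ∂_1 = 7 − 6 = 1, and the invariant factors of ∂_1 are all 1, so H_0 ≅ Z.
  H_1: rank ker ∂_1 − rank ∂_2 = (9 − 6) − 0 = 3, and there is no ∂_2, so H_1 ≅ Z^3.

As a check, the Euler characteristic is 7 − 9 = -2, which agrees with 1 − 3 = -2.

H_0 = Z,  H_1 = Z^3.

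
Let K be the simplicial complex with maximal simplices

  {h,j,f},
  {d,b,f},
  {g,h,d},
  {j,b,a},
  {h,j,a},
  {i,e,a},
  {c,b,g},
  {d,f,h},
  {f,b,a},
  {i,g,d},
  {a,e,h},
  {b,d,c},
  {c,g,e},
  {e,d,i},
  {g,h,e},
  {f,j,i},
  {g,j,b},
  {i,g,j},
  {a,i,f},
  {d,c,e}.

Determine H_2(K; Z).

Fix the vertex order a < b < c < d < e < f < g < h < i < j and write every simplex with vertices in increasing order. Then dim K = 2 and the simplices of K are:

  0-simplices (10): a, b, c, d, e, f, g, h, i, j
  1-simplices (30): ab, ae, af, ah, ai, aj, bc, bd, bf, bg, bj, cd, ce, cg, de, df, dg, dh, di, eg, eh, ei, fh, fi, fj, gh, gi, gj, hj, ij
  2-simplices (20): abf, abj, aeh, aei, afi, ahj, bcd, bcg, bdf, bgj, cde, ceg, dei, dfh, dgh, dgi, egh, fhj, fij, gij

Hence C_0 ≅ Z^10, C_1 ≅ Z^30, C_2 ≅ Z^20.

The boundary map ∂_1: C_1 → C_0 sends each edge [p,q] (with p < q) to q − p.
As a 10×30 matrix over Z this has rank 9, with invariant factors (1,1,1,1,1,1,1,1,1).

∂_2: C_2 → C_1 maps a triangle to the signed sum of its edges. For instance
  ∂bcd = cd − bd + bc,
  ∂gij = ij − gj + gi.
As a 30×20 matrix over Z this has rank 20, with invariant factors (1,1,1,1,1,1,1,1,1,1,1,1,1,1,1,1,1,1,1,2).

Computing H_k = (kernel of ∂_k) / (image of ∂_{k+1}):

  H_2: rank ker ∂_2 − rank ∂_3 = (20 − 20) − 0 = 0, and there is no ∂_3, so H_2 = 0.

H_2 = 0.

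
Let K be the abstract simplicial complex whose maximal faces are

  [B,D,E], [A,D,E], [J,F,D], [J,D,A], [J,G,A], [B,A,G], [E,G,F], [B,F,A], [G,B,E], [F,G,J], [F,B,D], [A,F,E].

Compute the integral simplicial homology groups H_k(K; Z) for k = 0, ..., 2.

K has 7 vertices, 18 edges, 12 triangles.
rank ∂_0 = 0, rank ∂_1 = 6 ⇒ b_0 = 7 − 0 − 6 = 1; all invariant factors of ∂_1 are 1 so no torsion. So H_0 = Z.
rank ∂_1 = 6, rank ∂_2 = 12 ⇒ b_1 = 18 − 6 − 12 = 0; ∂_2 has invariant factor(s) [2] giving torsion. So H_1 = Z/2Z.
rank ∂_2 = 12, rank ∂_3 = 0 ⇒ b_2 = 12 − 12 − 0 = 0. So H_2 = 0.

H_0 ≅ Z,  H_1 ≅ Z/2Z,  H_2 = 0.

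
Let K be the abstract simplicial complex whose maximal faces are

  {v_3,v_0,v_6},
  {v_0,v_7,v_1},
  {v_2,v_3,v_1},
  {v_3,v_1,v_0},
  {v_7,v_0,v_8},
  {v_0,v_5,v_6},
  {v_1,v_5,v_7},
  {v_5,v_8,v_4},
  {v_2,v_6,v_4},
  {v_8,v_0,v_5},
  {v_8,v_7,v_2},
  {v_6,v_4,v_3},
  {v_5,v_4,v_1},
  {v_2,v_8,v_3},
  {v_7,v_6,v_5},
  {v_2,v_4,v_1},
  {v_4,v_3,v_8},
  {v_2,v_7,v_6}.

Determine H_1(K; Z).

We work with the vertex ordering v_0 < v_1 < v_2 < v_3 < v_4 < v_5 < v_6 < v_7 < v_8. The simplices of K, each written with vertices in increasing order, are:

  0-simplices (9): [v_0], [v_1], [v_2], [v_3], [v_4], [v_5], [v_6], [v_7], [v_8]
  1-simplices (27): (27 of them)
  2-simplices (18): (18 of them)

Hence C_0 ≅ Z^9, C_1 ≅ Z^27, C_2 ≅ Z^18.

The boundary map ∂_1: C_1 → C_0 sends each edge [p,q] (with p < q) to q − p. For instance
  ∂[v_0,v_5] = [v_5] − [v_0].
The 9×27 boundary matrix has rank 8 and Smith normal form diag(1,1,1,1,1,1,1,1).

The boundary map ∂_2: C_2 → C_1 maps a triangle to the signed sum of its edges. For instance
  ∂[v_2,v_6,v_7] = [v_6,v_7] − [v_2,v_7] + [v_2,v_6],
  ∂[v_4,v_5,v_8] = [v_5,v_8] − [v_4,v_8] + [v_4,v_5].
This gives a 27×18 integer matrix of rank 18; reducing to Smith normal form yields diagonal entries (1,1,1,1,1,1,1,1,1,1,1,1,1,1,1,1,1,2).

Computing H_k = (kernel of ∂_k) / (image of ∂_{k+1}):

  H_1: rank ker ∂_1 − rank ∂_2 = (27 − 8) − 18 = 1, and ∂_2 has invariant factor 2 > 1, so H_1 ≅ Z ⊕ Z_2.

(K is a triangulation of the Klein bottle.)

H_1 = Z ⊕ Z_2.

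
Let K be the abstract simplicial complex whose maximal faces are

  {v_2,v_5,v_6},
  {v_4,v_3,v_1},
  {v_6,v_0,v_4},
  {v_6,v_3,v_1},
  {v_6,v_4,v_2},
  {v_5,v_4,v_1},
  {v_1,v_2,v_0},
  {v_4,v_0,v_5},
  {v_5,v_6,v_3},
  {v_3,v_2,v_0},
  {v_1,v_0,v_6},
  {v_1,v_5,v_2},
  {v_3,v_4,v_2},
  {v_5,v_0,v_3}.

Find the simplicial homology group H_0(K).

Take the total order v_0 < v_1 < v_2 < v_3 < v_4 < v_5 < v_6 on the vertex set. Then K (dimension 2) consists of the simplices:

  0-simplices (7): [v_0], [v_1], [v_2], [v_3], [v_4], [v_5], [v_6]
  1-simplices (21): (21 of them)
  2-simplices (14): (14 of them)

so the chain groups are C_0 ≅ Z^7, C_1 ≅ Z^21, C_2 ≅ Z^14.

∂_1: C_1 → C_0 maps an edge to its endpoints' difference, ∂[p,q] = q − p.
This gives a 7×21 integer matrix of rank 6; reducing to Smith normal form yields diagonal entries (1,1,1,1,1,1).

Boundary ∂_2: C_2 → C_1 acts by ∂[p,q,r] = [q,r] − [p,r] + [p,q]. For instance
  ∂[v_1,v_4,v_5] = [v_4,v_5] − [v_1,v_5] + [v_1,v_4],
  ∂[v_0,v_1,v_6] = [v_1,v_6] − [v_0,v_6] + [v_0,v_1].
The 21×14 boundary matrix has rank 13 and Smith normal form diag(1,1,1,1,1,1,1,1,1,1,1,1,1).

Computing H_k = (kernel of ∂_k) / (image of ∂_{k+1}):

  H_0: rank C_0 − rank ∂_1 = 7 − 6 = 1, and the invariant factors of ∂_1 are all 1, so H_0 = Z.

H_0 = Z.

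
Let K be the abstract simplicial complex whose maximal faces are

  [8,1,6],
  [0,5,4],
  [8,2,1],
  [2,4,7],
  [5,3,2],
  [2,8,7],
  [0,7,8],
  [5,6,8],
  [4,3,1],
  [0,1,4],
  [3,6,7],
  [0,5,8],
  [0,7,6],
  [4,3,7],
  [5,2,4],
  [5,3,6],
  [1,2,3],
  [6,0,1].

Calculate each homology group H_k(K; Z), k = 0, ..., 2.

H_0 ≅ Z,  H_1 ≅ Z ⊕ Z/2,  H_2 = 0.

We work with the vertex ordering 0 < 1 < 2 < 3 < 4 < 5 < 6 < 7 < 8. The simplices of K, each written with vertices in increasing order, are:

  0-simplices (9): [0], [1], [2], [3], [4], [5], [6], [7], [8]
  1-simplices (27): (27 of them)
  2-simplices (18): [0,1,4], [0,1,6], [0,4,5], [0,5,8], [0,6,7], [0,7,8], [1,2,3], [1,2,8], [1,3,4], [1,6,8], [2,3,5], [2,4,5], [2,4,7], [2,7,8], [3,4,7], [3,5,6], [3,6,7], [5,6,8]

Hence C_0 ≅ Z^9, C_1 ≅ Z^27, C_2 ≅ Z^18.

Boundary ∂_1: C_1 → C_0 is given by ∂[p,q] = [q] − [p]. For instance
  ∂[6,7] = [7] − [6].
As a 9×27 matrix over Z this has rank 8, with invariant factors (1,1,1,1,1,1,1,1).

The boundary map ∂_2: C_2 → C_1 sends each 2-simplex [p,q,r] to [q,r] − [p,r] + [p,q]. For instance
  ∂[0,1,6] = [1,6] − [0,6] + [0,1],
  ∂[3,4,7] = [4,7] − [3,7] + [3,4].
This gives a 27×18 integer matrix of rank 18; reducing to Smith normal form yields diagonal entries (1,1,1,1,1,1,1,1,1,1,1,1,1,1,1,1,1,2).

Now H_k = ker ∂_k / im ∂_{k+1}, so:

  H_0: rank C_0 − rank ∂_1 = 9 − 8 = 1, and the invariant factors of ∂_1 are all 1, so H_0 = Z.
  H_1: rank ker ∂_1 − rank ∂_2 = (27 − 8) − 18 = 1, and ∂_2 has invariant factor 2 > 1, so H_1 = Z ⊕ Z/2.
  H_2: rank ker ∂_2 − rank ∂_3 = (18 − 18) − 0 = 0, and there is no ∂_3, so H_2 = 0.

As a check, the Euler characteristic is 9 − 27 + 18 = 0, which agrees with 1 − 1 + 0 = 0.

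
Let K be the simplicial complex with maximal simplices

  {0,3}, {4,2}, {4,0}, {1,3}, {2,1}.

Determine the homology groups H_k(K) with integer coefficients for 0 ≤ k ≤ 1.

H_0 ≅ Z,  H_1 ≅ Z.

Fix the vertex order 0 < 1 < 2 < 3 < 4 and write every simplex with vertices in increasing order. Then dim K = 1 and the simplices of K are:

  0-simplices (5): [0], [1], [2], [3], [4]
  1-simplices (5): [0,3], [0,4], [1,2], [1,3], [2,4]

so the chain groups are C_0 ≅ Z^5, C_1 ≅ Z^5.

The boundary map ∂_1: C_1 → C_0 sends each edge [p,q] (with p < q) to q − p.
The 5×5 boundary matrix has rank 4 and Smith normal form diag(1,1,1,1).

From H_k ≅ ker(∂_k) / im(∂_{k+1}) we obtain:

  H_0: rank C_0 − rank ∂_1 = 5 − 4 = 1, and the invariant factors of ∂_1 are all 1, so H_0 ≅ Z.
  H_1: rank ker ∂_1 − rank ∂_2 = (5 − 4) − 0 = 1, and there is no ∂_2, so H_1 ≅ Z.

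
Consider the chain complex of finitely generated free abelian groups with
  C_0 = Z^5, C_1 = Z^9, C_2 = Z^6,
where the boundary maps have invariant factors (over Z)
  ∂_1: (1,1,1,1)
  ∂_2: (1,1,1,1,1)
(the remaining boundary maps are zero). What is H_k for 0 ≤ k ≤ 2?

H_0 = Z,  H_1 = 0,  H_2 = Z.

H_0: b_0 = 5 − 0 − 4 = 1; torsion from ∂_1 factors > 1: none. So H_0 = Z.
H_1: b_1 = 9 − 4 − 5 = 0; torsion from ∂_2 factors > 1: none. So H_1 = 0.
H_2: b_2 = 6 − 5 − 0 = 1; torsion from ∂_3 factors > 1: none. So H_2 = Z.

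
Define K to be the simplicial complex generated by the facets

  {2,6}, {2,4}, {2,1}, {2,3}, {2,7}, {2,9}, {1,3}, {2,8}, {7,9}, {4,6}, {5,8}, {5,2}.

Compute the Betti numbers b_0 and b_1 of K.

Take the total order 1 < 2 < 3 < 4 < 5 < 6 < 7 < 8 < 9 on the vertex set. Then K (dimension 1) consists of the simplices:

  0-simplices (9): [1], [2], [3], [4], [5], [6], [7], [8], [9]
  1-simplices (12): [1,2], [1,3], [2,3], [2,4], [2,5], [2,6], [2,7], [2,8], [2,9], [4,6], [5,8], [7,9]

so the chain groups are C_0 ≅ Z^9, C_1 ≅ Z^12.

The boundary map ∂_1: C_1 → C_0 is given by ∂[p,q] = [q] − [p].
As a 9×12 matrix over Z this has rank 8, with invariant factors (1,1,1,1,1,1,1,1).

Reading off H_k = ker ∂_k / im ∂_{k+1}:

  H_0: rank C_0 − rank ∂_1 = 9 − 8 = 1, and the invariant factors of ∂_1 are all 1, so H_0 ≅ Z.
  H_1: rank ker ∂_1 − rank ∂_2 = (12 − 8) − 0 = 4, and there is no ∂_2, so H_1 ≅ Z^4.

Hence the Betti numbers are b_0 = 1, b_1 = 4.

b_0 = 1, b_1 = 4.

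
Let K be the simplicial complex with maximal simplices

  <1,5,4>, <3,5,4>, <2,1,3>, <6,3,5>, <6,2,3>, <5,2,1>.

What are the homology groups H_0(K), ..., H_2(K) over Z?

H_0 ≅ Z,  H_1 ≅ Z,  H_2 = 0.

Fix the vertex order 1 < 2 < 3 < 4 < 5 < 6 and write every simplex with vertices in increasing order. Then dim K = 2 and the simplices of K are:

  0-simplices (6): [1], [2], [3], [4], [5], [6]
  1-simplices (12): [1,2], [1,3], [1,4], [1,5], [2,3], [2,5], [2,6], [3,4], [3,5], [3,6], [4,5], [5,6]
  2-simplices (6): [1,2,3], [1,2,5], [1,4,5], [2,3,6], [3,4,5], [3,5,6]

so the chain groups are C_0 ≅ Z^6, C_1 ≅ Z^12, C_2 ≅ Z^6.

Boundary ∂_1: C_1 → C_0 sends each edge [p,q] (with p < q) to q − p.
This gives a 6×12 integer matrix of rank 5; reducing to Smith normal form yields diagonal entries (1,1,1,1,1).

Boundary ∂_2: C_2 → C_1 maps a triangle to the signed sum of its edges. For instance
  ∂[1,2,3] = [2,3] − [1,3] + [1,2],
  ∂[3,5,6] = [5,6] − [3,6] + [3,5].
The 12×6 boundary matrix has rank 6 and Smith normal form diag(1,1,1,1,1,1).

Reading off H_k = ker ∂_k / im ∂_{k+1}:

  H_0: rank C_0 − rank ∂_1 = 6 − 5 = 1, and the invariant factors of ∂_1 are all 1, so H_0 ≅ Z.
  H_1: rank ker ∂_1 − rank ∂_2 = (12 − 5) − 6 = 1, and the invariant factors of ∂_2 are all 1, so H_1 ≅ Z.
  H_2: rank ker ∂_2 − rank ∂_3 = (6 − 6) − 0 = 0, and there is no ∂_3, so H_2 ≅ 0.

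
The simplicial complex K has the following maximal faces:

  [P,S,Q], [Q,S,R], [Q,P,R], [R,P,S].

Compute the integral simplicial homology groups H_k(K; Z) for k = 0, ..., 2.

Order the vertices as P < Q < R < S. Listing each simplex with vertices in this order, K has dimension 2 with simplices:

  0-simplices (4): P, Q, R, S
  1-simplices (6): PQ, PR, PS, QR, QS, RS
  2-simplices (4): PQR, PQS, PRS, QRS

Hence C_0 ≅ Z^4, C_1 ≅ Z^6, C_2 ≅ Z^4.

Boundary ∂_1: C_1 → C_0 maps an edge to its endpoints' difference, ∂[p,q] = q − p.
As a 4×6 matrix over Z this has rank 3, with invariant factors (1,1,1).

Boundary ∂_2: C_2 → C_1 acts by ∂[p,q,r] = [q,r] − [p,r] + [p,q]. For instance
  ∂PQS = QS − PS + PQ,
  ∂PQR = QR − PR + PQ.
The resulting 6×4 matrix has rank 3, and its Smith normal form has invariant factors (1,1,1).

Computing H_k = (kernel of ∂_k) / (image of ∂_{k+1}):

  H_0: rank C_0 − rank ∂_1 = 4 − 3 = 1, and the invariant factors of ∂_1 are all 1, so H_0 ≅ Z.
  H_1: rank ker ∂_1 − rank ∂_2 = (6 − 3) − 3 = 0, and the invariant factors of ∂_2 are all 1, so H_1 ≅ 0.
  H_2: rank ker ∂_2 − rank ∂_3 = (4 − 3) − 0 = 1, and there is no ∂_3, so H_2 ≅ Z.

H_0 = Z,  H_1 = 0,  H_2 = Z.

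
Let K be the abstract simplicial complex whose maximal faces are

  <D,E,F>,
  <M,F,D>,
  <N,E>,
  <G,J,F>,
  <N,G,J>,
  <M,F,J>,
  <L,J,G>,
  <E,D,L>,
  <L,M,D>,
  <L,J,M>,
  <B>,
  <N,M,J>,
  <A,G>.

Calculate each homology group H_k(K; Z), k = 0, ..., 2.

Take the total order A < B < D < E < F < G < J < L < M < N on the vertex set. Then K (dimension 2) consists of the simplices:

  0-simplices (10): A, B, D, E, F, G, J, L, M, N
  1-simplices (19): AG, DE, DF, DL, DM, EF, EL, EN, FG, FJ, FM, GJ, GL, GN, JL, JM, JN, LM, MN
  2-simplices (10): DEF, DEL, DFM, DLM, FGJ, FJM, GJL, GJN, JLM, JMN

giving chain groups C_0 ≅ Z^10, C_1 ≅ Z^19, C_2 ≅ Z^10.

The boundary map ∂_1: C_1 → C_0 sends each edge [p,q] (with p < q) to q − p. For instance
  ∂JL = L − J.
As a 10×19 matrix over Z this has rank 8, with invariant factors (1,1,1,1,1,1,1,1).

The boundary map ∂_2: C_2 → C_1 maps a triangle to the signed sum of its edges. For instance
  ∂JLM = LM − JM + JL,
  ∂GJN = JN − GN + GJ.
The 19×10 boundary matrix has rank 10 and Smith normal form diag(1,1,1,1,1,1,1,1,1,1).

Reading off H_k = ker ∂_k / im ∂_{k+1}:

  H_0: rank C_0 − rank ∂_1 = 10 − 8 = 2, and the invariant factors of ∂_1 are all 1, so H_0 = Z^2.
  H_1: rank ker ∂_1 − rank ∂_2 = (19 − 8) − 10 = 1, and the invariant factors of ∂_2 are all 1, so H_1 = Z.
  H_2: rank ker ∂_2 − rank ∂_3 = (10 − 10) − 0 = 0, and there is no ∂_3, so H_2 = 0.

H_0 ≅ Z^2,  H_1 ≅ Z,  H_2 = 0.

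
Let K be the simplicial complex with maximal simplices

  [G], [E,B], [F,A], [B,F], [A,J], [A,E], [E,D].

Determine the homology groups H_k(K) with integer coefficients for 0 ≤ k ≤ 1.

H_0 ≅ Z^2,  H_1 ≅ Z.

Order the vertices as A < B < D < E < F < G < J. Listing each simplex with vertices in this order, K has dimension 1 with simplices:

  0-simplices (7): A, B, D, E, F, G, J
  1-simplices (6): AE, AF, AJ, BE, BF, DE

Hence C_0 ≅ Z^7, C_1 ≅ Z^6.

∂_1: C_1 → C_0 maps an edge to its endpoints' difference, ∂[p,q] = q − p. For instance
  ∂AJ = J − A.
As a 7×6 matrix over Z this has rank 5, with invariant factors (1,1,1,1,1).

Reading off H_k = ker ∂_k / im ∂_{k+1}:

  H_0: rank C_0 − rank ∂_1 = 7 − 5 = 2, and the invariant factors of ∂_1 are all 1, so H_0 ≅ Z^2.
  H_1: rank ker ∂_1 − rank ∂_2 = (6 − 5) − 0 = 1, and there is no ∂_2, so H_1 ≅ Z.

As a check, the Euler characteristic is 7 − 6 = 1, which agrees with 2 − 1 = 1.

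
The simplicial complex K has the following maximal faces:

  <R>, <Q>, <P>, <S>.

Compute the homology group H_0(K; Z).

H_0 ≅ Z^4.

We work with the vertex ordering P < Q < R < S. The simplices of K, each written with vertices in increasing order, are:

  0-simplices (4): P, Q, R, S

so the chain groups are C_0 ≅ Z^4.

Now H_k = ker ∂_k / im ∂_{k+1}, so:

  H_0: rank C_0 − rank ∂_1 = 4 − 0 = 4, and there is no ∂_1, so H_0 ≅ Z^4.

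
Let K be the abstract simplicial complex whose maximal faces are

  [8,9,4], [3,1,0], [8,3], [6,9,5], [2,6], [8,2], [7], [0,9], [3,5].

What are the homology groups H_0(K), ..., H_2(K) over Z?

H_0 = Z^2,  H_1 = Z^3,  H_2 = 0.

K has 10 vertices, 14 edges, 3 triangles.
rank ∂_0 = 0, rank ∂_1 = 8 ⇒ b_0 = 10 − 0 − 8 = 2; all invariant factors of ∂_1 are 1 so no torsion. So H_0 ≅ Z^2.
rank ∂_1 = 8, rank ∂_2 = 3 ⇒ b_1 = 14 − 8 − 3 = 3; all invariant factors of ∂_2 are 1 so no torsion. So H_1 ≅ Z^3.
rank ∂_2 = 3, rank ∂_3 = 0 ⇒ b_2 = 3 − 3 − 0 = 0. So H_2 ≅ 0.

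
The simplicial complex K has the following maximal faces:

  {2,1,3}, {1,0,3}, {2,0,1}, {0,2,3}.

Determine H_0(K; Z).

H_0 ≅ Z.

Order the vertices as 0 < 1 < 2 < 3. Listing each simplex with vertices in this order, K has dimension 2 with simplices:

  0-simplices (4): [0], [1], [2], [3]
  1-simplices (6): [0,1], [0,2], [0,3], [1,2], [1,3], [2,3]
  2-simplices (4): [0,1,2], [0,1,3], [0,2,3], [1,2,3]

giving chain groups C_0 ≅ Z^4, C_1 ≅ Z^6, C_2 ≅ Z^4.

Boundary ∂_1: C_1 → C_0 sends each edge [p,q] (with p < q) to q − p. For instance
  ∂[0,1] = [1] − [0].
The 4×6 boundary matrix has rank 3 and Smith normal form diag(1,1,1).

The boundary map ∂_2: C_2 → C_1 maps a triangle to the signed sum of its edges. For instance
  ∂[0,2,3] = [2,3] − [0,3] + [0,2],
  ∂[0,1,2] = [1,2] − [0,2] + [0,1].
The resulting 6×4 matrix has rank 3, and its Smith normal form has invariant factors (1,1,1).

Reading off H_k = ker ∂_k / im ∂_{k+1}:

  H_0: rank C_0 − rank ∂_1 = 4 − 3 = 1, and the invariant factors of ∂_1 are all 1, so H_0 ≅ Z.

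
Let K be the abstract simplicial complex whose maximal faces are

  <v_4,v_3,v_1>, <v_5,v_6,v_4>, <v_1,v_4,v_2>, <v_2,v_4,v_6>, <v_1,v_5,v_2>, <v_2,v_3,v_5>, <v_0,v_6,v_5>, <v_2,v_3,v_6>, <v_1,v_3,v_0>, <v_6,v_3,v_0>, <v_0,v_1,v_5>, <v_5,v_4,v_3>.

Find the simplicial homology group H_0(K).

We work with the vertex ordering v_0 < v_1 < v_2 < v_3 < v_4 < v_5 < v_6. The simplices of K, each written with vertices in increasing order, are:

  0-simplices (7): [v_0], [v_1], [v_2], [v_3], [v_4], [v_5], [v_6]
  1-simplices (18): (18 of them)
  2-simplices (12): (12 of them)

giving chain groups C_0 ≅ Z^7, C_1 ≅ Z^18, C_2 ≅ Z^12.

The boundary map ∂_1: C_1 → C_0 sends each edge [p,q] (with p < q) to q − p.
The resulting 7×18 matrix has rank 6, and its Smith normal form has invariant factors (1,1,1,1,1,1).

The boundary map ∂_2: C_2 → C_1 acts by ∂[p,q,r] = [q,r] − [p,r] + [p,q]. For instance
  ∂[v_1,v_3,v_4] = [v_3,v_4] − [v_1,v_4] + [v_1,v_3],
  ∂[v_1,v_2,v_4] = [v_2,v_4] − [v_1,v_4] + [v_1,v_2].
The 18×12 boundary matrix has rank 12 and Smith normal form diag(1,1,1,1,1,1,1,1,1,1,1,2).

Computing H_k = (kernel of ∂_k) / (image of ∂_{k+1}):

  H_0: rank C_0 − rank ∂_1 = 7 − 6 = 1, and the invariant factors of ∂_1 are all 1, so H_0 ≅ Z.

H_0 = Z.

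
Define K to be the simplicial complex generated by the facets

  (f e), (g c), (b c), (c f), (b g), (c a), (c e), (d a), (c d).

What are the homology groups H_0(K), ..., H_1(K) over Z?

H_0 ≅ Z,  H_1 ≅ Z^3.

We work with the vertex ordering a < b < c < d < e < f < g. The simplices of K, each written with vertices in increasing order, are:

  0-simplices (7): a, b, c, d, e, f, g
  1-simplices (9): ac, ad, bc, bg, cd, ce, cf, cg, ef

Hence C_0 ≅ Z^7, C_1 ≅ Z^9.

The boundary map ∂_1: C_1 → C_0 maps an edge to its endpoints' difference, ∂[p,q] = q − p. For instance
  ∂ad = d − a.
As a 7×9 matrix over Z this has rank 6, with invariant factors (1,1,1,1,1,1).

Reading off H_k = ker ∂_k / im ∂_{k+1}:

  H_0: rank C_0 − rank ∂_1 = 7 − 6 = 1, and the invariant factors of ∂_1 are all 1, so H_0 = Z.
  H_1: rank ker ∂_1 − rank ∂_2 = (9 − 6) − 0 = 3, and there is no ∂_2, so H_1 = Z^3.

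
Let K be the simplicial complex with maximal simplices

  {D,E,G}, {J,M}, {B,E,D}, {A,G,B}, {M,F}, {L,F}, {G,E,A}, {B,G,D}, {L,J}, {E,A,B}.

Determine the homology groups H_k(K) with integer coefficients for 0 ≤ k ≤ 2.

H_0 ≅ Z^2,  H_1 ≅ Z,  H_2 ≅ Z.

We work with the vertex ordering A < B < D < E < F < G < J < L < M. The simplices of K, each written with vertices in increasing order, are:

  0-simplices (9): A, B, D, E, F, G, J, L, M
  1-simplices (13): AB, AE, AG, BD, BE, BG, DE, DG, EG, FL, FM, JL, JM
  2-simplices (6): ABE, ABG, AEG, BDE, BDG, DEG

so the chain groups are C_0 ≅ Z^9, C_1 ≅ Z^13, C_2 ≅ Z^6.

Boundary ∂_1: C_1 → C_0 maps an edge to its endpoints' difference, ∂[p,q] = q − p. For instance
  ∂AB = B − A.
As a 9×13 matrix over Z this has rank 7, with invariant factors (1,1,1,1,1,1,1).

∂_2: C_2 → C_1 maps a triangle to the signed sum of its edges. For instance
  ∂BDG = DG − BG + BD,
  ∂ABE = BE − AE + AB.
As a 13×6 matrix over Z this has rank 5, with invariant factors (1,1,1,1,1).

Reading off H_k = ker ∂_k / im ∂_{k+1}:

  H_0: rank C_0 − rank ∂_1 = 9 − 7 = 2, and the invariant factors of ∂_1 are all 1, so H_0 = Z^2.
  H_1: rank ker ∂_1 − rank ∂_2 = (13 − 7) − 5 = 1, and the invariant factors of ∂_2 are all 1, so H_1 = Z.
  H_2: rank ker ∂_2 − rank ∂_3 = (6 − 5) − 0 = 1, and there is no ∂_3, so H_2 = Z.

As a check, the Euler characteristic is 9 − 13 + 6 = 2, which agrees with 2 − 1 + 1 = 2.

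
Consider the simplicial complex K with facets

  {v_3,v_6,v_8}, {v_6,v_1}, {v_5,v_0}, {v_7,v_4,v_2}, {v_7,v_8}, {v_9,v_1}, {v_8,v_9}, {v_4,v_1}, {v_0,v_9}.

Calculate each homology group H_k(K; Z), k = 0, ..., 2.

Order the vertices as v_0 < v_1 < v_2 < v_3 < v_4 < v_5 < v_6 < v_7 < v_8 < v_9. Listing each simplex with vertices in this order, K has dimension 2 with simplices:

  0-simplices (10): [v_0], [v_1], [v_2], [v_3], [v_4], [v_5], [v_6], [v_7], [v_8], [v_9]
  1-simplices (13): [v_0,v_5], [v_0,v_9], [v_1,v_4], [v_1,v_6], [v_1,v_9], [v_2,v_4], [v_2,v_7], [v_3,v_6], [v_3,v_8], [v_4,v_7], [v_6,v_8], [v_7,v_8], [v_8,v_9]
  2-simplices (2): [v_2,v_4,v_7], [v_3,v_6,v_8]

giving chain groups C_0 ≅ Z^10, C_1 ≅ Z^13, C_2 ≅ Z^2.

The boundary map ∂_1: C_1 → C_0 sends each edge [p,q] (with p < q) to q − p. For instance
  ∂[v_3,v_6] = [v_6] − [v_3].
The 10×13 boundary matrix has rank 9 and Smith normal form diag(1,1,1,1,1,1,1,1,1).

The boundary map ∂_2: C_2 → C_1 maps a triangle to the signed sum of its edges. For instance
  ∂[v_2,v_4,v_7] = [v_4,v_7] − [v_2,v_7] + [v_2,v_4],
  ∂[v_3,v_6,v_8] = [v_6,v_8] − [v_3,v_8] + [v_3,v_6].
This gives a 13×2 integer matrix of rank 2; reducing to Smith normal form yields diagonal entries (1,1).

From H_k ≅ ker(∂_k) / im(∂_{k+1}) we obtain:

  H_0: rank C_0 − rank ∂_1 = 10 − 9 = 1, and the invariant factors of ∂_1 are all 1, so H_0 ≅ Z.
  H_1: rank ker ∂_1 − rank ∂_2 = (13 − 9) − 2 = 2, and the invariant factors of ∂_2 are all 1, so H_1 ≅ Z^2.
  H_2: rank ker ∂_2 − rank ∂_3 = (2 − 2) − 0 = 0, and there is no ∂_3, so H_2 ≅ 0.

As a check, the Euler characteristic is 10 − 13 + 2 = -1, which agrees with 1 − 2 + 0 = -1.

H_0 = Z,  H_1 = Z^2,  H_2 = 0.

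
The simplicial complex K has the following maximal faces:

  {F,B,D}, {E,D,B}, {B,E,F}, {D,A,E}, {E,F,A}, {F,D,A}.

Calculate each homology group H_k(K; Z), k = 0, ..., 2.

H_0 = Z,  H_1 = 0,  H_2 = Z.

Order the vertices as A < B < D < E < F. Listing each simplex with vertices in this order, K has dimension 2 with simplices:

  0-simplices (5): A, B, D, E, F
  1-simplices (9): AD, AE, AF, BD, BE, BF, DE, DF, EF
  2-simplices (6): ADE, ADF, AEF, BDE, BDF, BEF

Hence C_0 ≅ Z^5, C_1 ≅ Z^9, C_2 ≅ Z^6.

The boundary map ∂_1: C_1 → C_0 maps an edge to its endpoints' difference, ∂[p,q] = q − p. For instance
  ∂AE = E − A.
The resulting 5×9 matrix has rank 4, and its Smith normal form has invariant factors (1,1,1,1).

The boundary map ∂_2: C_2 → C_1 maps a triangle to the signed sum of its edges. For instance
  ∂ADF = DF − AF + AD,
  ∂BDF = DF − BF + BD.
The resulting 9×6 matrix has rank 5, and its Smith normal form has invariant factors (1,1,1,1,1).

From H_k ≅ ker(∂_k) / im(∂_{k+1}) we obtain:

  H_0: rank C_0 − rank ∂_1 = 5 − 4 = 1, and the invariant factors of ∂_1 are all 1, so H_0 ≅ Z.
  H_1: rank ker ∂_1 − rank ∂_2 = (9 − 4) − 5 = 0, and the invariant factors of ∂_2 are all 1, so H_1 ≅ 0.
  H_2: rank ker ∂_2 − rank ∂_3 = (6 − 5) − 0 = 1, and there is no ∂_3, so H_2 ≅ Z.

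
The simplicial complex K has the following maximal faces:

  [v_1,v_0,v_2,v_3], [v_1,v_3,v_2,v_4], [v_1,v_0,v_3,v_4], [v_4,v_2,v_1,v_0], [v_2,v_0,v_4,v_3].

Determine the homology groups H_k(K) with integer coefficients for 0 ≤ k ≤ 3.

Take the total order v_0 < v_1 < v_2 < v_3 < v_4 on the vertex set. Then K (dimension 3) consists of the simplices:

  0-simplices (5): [v_0], [v_1], [v_2], [v_3], [v_4]
  1-simplices (10): [v_0,v_1], [v_0,v_2], [v_0,v_3], [v_0,v_4], [v_1,v_2], [v_1,v_3], [v_1,v_4], [v_2,v_3], [v_2,v_4], [v_3,v_4]
  2-simplices (10): [v_0,v_1,v_2], [v_0,v_1,v_3], [v_0,v_1,v_4], [v_0,v_2,v_3], [v_0,v_2,v_4], [v_0,v_3,v_4], [v_1,v_2,v_3], [v_1,v_2,v_4], [v_1,v_3,v_4], [v_2,v_3,v_4]
  3-simplices (5): [v_0,v_1,v_2,v_3], [v_0,v_1,v_2,v_4], [v_0,v_1,v_3,v_4], [v_0,v_2,v_3,v_4], [v_1,v_2,v_3,v_4]

so the chain groups are C_0 ≅ Z^5, C_1 ≅ Z^10, C_2 ≅ Z^10, C_3 ≅ Z^5.

Boundary ∂_1: C_1 → C_0 sends each edge [p,q] (with p < q) to q − p. For instance
  ∂[v_0,v_1] = [v_1] − [v_0].
This gives a 5×10 integer matrix of rank 4; reducing to Smith normal form yields diagonal entries (1,1,1,1).

Boundary ∂_2: C_2 → C_1 maps a triangle to the signed sum of its edges. For instance
  ∂[v_0,v_2,v_3] = [v_2,v_3] − [v_0,v_3] + [v_0,v_2],
  ∂[v_0,v_1,v_2] = [v_1,v_2] − [v_0,v_2] + [v_0,v_1].
The 10×10 boundary matrix has rank 6 and Smith normal form diag(1,1,1,1,1,1).

The boundary map ∂_3: C_3 → C_2 sends each 3-simplex σ to the alternating sum Σ_i (−1)^i (σ with its i-th vertex removed). For instance
  ∂[v_1,v_2,v_3,v_4] = [v_2,v_3,v_4] − [v_1,v_3,v_4] + [v_1,v_2,v_4] − [v_1,v_2,v_3],
  ∂[v_0,v_2,v_3,v_4] = [v_2,v_3,v_4] − [v_0,v_3,v_4] + [v_0,v_2,v_4] − [v_0,v_2,v_3].
The resulting 10×5 matrix has rank 4, and its Smith normal form has invariant factors (1,1,1,1).

Computing H_k = (kernel of ∂_k) / (image of ∂_{k+1}):

  H_0: rank C_0 − rank ∂_1 = 5 − 4 = 1, and the invariant factors of ∂_1 are all 1, so H_0 ≅ Z.
  H_1: rank ker ∂_1 − rank ∂_2 = (10 − 4) − 6 = 0, and the invariant factors of ∂_2 are all 1, so H_1 ≅ 0.
  H_2: rank ker ∂_2 − rank ∂_3 = (10 − 6) − 4 = 0, and the invariant factors of ∂_3 are all 1, so H_2 ≅ 0.
  H_3: rank ker ∂_3 − rank ∂_4 = (5 − 4) − 0 = 1, and there is no ∂_4, so H_3 ≅ Z.

H_0 = Z,  H_1 = 0,  H_2 = 0,  H_3 = Z.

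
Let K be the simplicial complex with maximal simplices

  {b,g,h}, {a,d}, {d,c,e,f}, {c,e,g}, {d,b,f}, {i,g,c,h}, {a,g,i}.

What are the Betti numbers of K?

b_0 = 1, b_1 = 2, b_2 = 0, b_3 = 0.

K has 9 vertices, 20 edges, 12 triangles, 2 3-simplices.
rank ∂_0 = 0, rank ∂_1 = 8 ⇒ b_0 = 9 − 0 − 8 = 1; all invariant factors of ∂_1 are 1 so no torsion. So H_0 = Z.
rank ∂_1 = 8, rank ∂_2 = 10 ⇒ b_1 = 20 − 8 − 10 = 2; all invariant factors of ∂_2 are 1 so no torsion. So H_1 = Z^2.
rank ∂_2 = 10, rank ∂_3 = 2 ⇒ b_2 = 12 − 10 − 2 = 0; all invariant factors of ∂_3 are 1 so no torsion. So H_2 = 0.
rank ∂_3 = 2, rank ∂_4 = 0 ⇒ b_3 = 2 − 2 − 0 = 0. So H_3 = 0.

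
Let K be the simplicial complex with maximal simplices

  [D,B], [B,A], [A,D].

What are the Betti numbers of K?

Order the vertices as A < B < D. Listing each simplex with vertices in this order, K has dimension 1 with simplices:

  0-simplices (3): A, B, D
  1-simplices (3): AB, AD, BD

so the chain groups are C_0 ≅ Z^3, C_1 ≅ Z^3.

Boundary ∂_1: C_1 → C_0 sends each edge [p,q] (with p < q) to q − p. For instance
  ∂AD = D − A.
The 3×3 boundary matrix has rank 2 and Smith normal form diag(1,1).

Reading off H_k = ker ∂_k / im ∂_{k+1}:

  H_0: rank C_0 − rank ∂_1 = 3 − 2 = 1, and the invariant factors of ∂_1 are all 1, so H_0 = Z.
  H_1: rank ker ∂_1 − rank ∂_2 = (3 − 2) − 0 = 1, and there is no ∂_2, so H_1 = Z.

Hence the Betti numbers are b_0 = 1, b_1 = 1.

b_0 = 1, b_1 = 1.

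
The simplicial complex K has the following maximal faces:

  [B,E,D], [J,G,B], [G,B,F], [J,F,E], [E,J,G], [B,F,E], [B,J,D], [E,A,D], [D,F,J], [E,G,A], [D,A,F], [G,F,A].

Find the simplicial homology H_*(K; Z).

We work with the vertex ordering A < B < D < E < F < G < J. The simplices of K, each written with vertices in increasing order, are:

  0-simplices (7): A, B, D, E, F, G, J
  1-simplices (18): AD, AE, AF, AG, BD, BE, BF, BG, BJ, DE, DF, DJ, EF, EG, EJ, FG, FJ, GJ
  2-simplices (12): ADE, ADF, AEG, AFG, BDE, BDJ, BEF, BFG, BGJ, DFJ, EFJ, EGJ

so the chain groups are C_0 ≅ Z^7, C_1 ≅ Z^18, C_2 ≅ Z^12.

∂_1: C_1 → C_0 sends each edge [p,q] (with p < q) to q − p.
As a 7×18 matrix over Z this has rank 6, with invariant factors (1,1,1,1,1,1).

Boundary ∂_2: C_2 → C_1 sends each 2-simplex [p,q,r] to [q,r] − [p,r] + [p,q]. For instance
  ∂BEF = EF − BF + BE,
  ∂EGJ = GJ − EJ + EG.
The 18×12 boundary matrix has rank 12 and Smith normal form diag(1,1,1,1,1,1,1,1,1,1,1,2).

Computing H_k = (kernel of ∂_k) / (image of ∂_{k+1}):

  H_0: rank C_0 − rank ∂_1 = 7 − 6 = 1, and the invariant factors of ∂_1 are all 1, so H_0 ≅ Z.
  H_1: rank ker ∂_1 − rank ∂_2 = (18 − 6) − 12 = 0, and ∂_2 has invariant factor 2 > 1, so H_1 ≅ Z/2Z.
  H_2: rank ker ∂_2 − rank ∂_3 = (12 − 12) − 0 = 0, and there is no ∂_3, so H_2 ≅ 0.

H_0 = Z,  H_1 = Z/2Z,  H_2 = 0.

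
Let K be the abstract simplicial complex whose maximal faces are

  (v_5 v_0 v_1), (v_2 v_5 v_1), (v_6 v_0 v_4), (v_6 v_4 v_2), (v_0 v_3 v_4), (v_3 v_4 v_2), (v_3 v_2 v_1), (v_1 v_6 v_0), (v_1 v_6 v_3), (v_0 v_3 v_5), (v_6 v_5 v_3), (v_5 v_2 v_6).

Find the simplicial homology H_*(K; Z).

We work with the vertex ordering v_0 < v_1 < v_2 < v_3 < v_4 < v_5 < v_6. The simplices of K, each written with vertices in increasing order, are:

  0-simplices (7): [v_0], [v_1], [v_2], [v_3], [v_4], [v_5], [v_6]
  1-simplices (18): (18 of them)
  2-simplices (12): (12 of them)

Hence C_0 ≅ Z^7, C_1 ≅ Z^18, C_2 ≅ Z^12.

The boundary map ∂_1: C_1 → C_0 sends each edge [p,q] (with p < q) to q − p. For instance
  ∂[v_2,v_6] = [v_6] − [v_2].
As a 7×18 matrix over Z this has rank 6, with invariant factors (1,1,1,1,1,1).

The boundary map ∂_2: C_2 → C_1 maps a triangle to the signed sum of its edges. For instance
  ∂[v_1,v_2,v_5] = [v_2,v_5] − [v_1,v_5] + [v_1,v_2],
  ∂[v_2,v_5,v_6] = [v_5,v_6] − [v_2,v_6] + [v_2,v_5].
The 18×12 boundary matrix has rank 12 and Smith normal form diag(1,1,1,1,1,1,1,1,1,1,1,2).

From H_k ≅ ker(∂_k) / im(∂_{k+1}) we obtain:

  H_0: rank C_0 − rank ∂_1 = 7 − 6 = 1, and the invariant factors of ∂_1 are all 1, so H_0 ≅ Z.
  H_1: rank ker ∂_1 − rank ∂_2 = (18 − 6) − 12 = 0, and ∂_2 has invariant factor 2 > 1, so H_1 ≅ Z/2Z.
  H_2: rank ker ∂_2 − rank ∂_3 = (12 − 12) − 0 = 0, and there is no ∂_3, so H_2 ≅ 0.

H_0 = Z,  H_1 = Z/2Z,  H_2 = 0.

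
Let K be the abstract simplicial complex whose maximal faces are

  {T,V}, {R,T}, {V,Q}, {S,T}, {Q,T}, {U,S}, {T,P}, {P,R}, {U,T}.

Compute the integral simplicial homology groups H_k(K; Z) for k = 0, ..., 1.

H_0 = Z,  H_1 = Z^3.

We work with the vertex ordering P < Q < R < S < T < U < V. The simplices of K, each written with vertices in increasing order, are:

  0-simplices (7): P, Q, R, S, T, U, V
  1-simplices (9): PR, PT, QT, QV, RT, ST, SU, TU, TV

so the chain groups are C_0 ≅ Z^7, C_1 ≅ Z^9.

∂_1: C_1 → C_0 is given by ∂[p,q] = [q] − [p]. For instance
  ∂TU = U − T.
As a 7×9 matrix over Z this has rank 6, with invariant factors (1,1,1,1,1,1).

Computing H_k = (kernel of ∂_k) / (image of ∂_{k+1}):

  H_0: rank C_0 − rank ∂_1 = 7 − 6 = 1, and the invariant factors of ∂_1 are all 1, so H_0 ≅ Z.
  H_1: rank ker ∂_1 − rank ∂_2 = (9 − 6) − 0 = 3, and there is no ∂_2, so H_1 ≅ Z^3.

As a check, the Euler characteristic is 7 − 9 = -2, which agrees with 1 − 3 = -2.
(K is a triangulation of a wedge of 3 circles.)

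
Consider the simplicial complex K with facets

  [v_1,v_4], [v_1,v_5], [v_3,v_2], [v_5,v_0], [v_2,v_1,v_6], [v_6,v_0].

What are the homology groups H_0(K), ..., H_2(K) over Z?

Fix the vertex order v_0 < v_1 < v_2 < v_3 < v_4 < v_5 < v_6 and write every simplex with vertices in increasing order. Then dim K = 2 and the simplices of K are:

  0-simplices (7): [v_0], [v_1], [v_2], [v_3], [v_4], [v_5], [v_6]
  1-simplices (8): [v_0,v_5], [v_0,v_6], [v_1,v_2], [v_1,v_4], [v_1,v_5], [v_1,v_6], [v_2,v_3], [v_2,v_6]
  2-simplices (1): [v_1,v_2,v_6]

so the chain groups are C_0 ≅ Z^7, C_1 ≅ Z^8, C_2 ≅ Z^1.

∂_1: C_1 → C_0 is given by ∂[p,q] = [q] − [p].
This gives a 7×8 integer matrix of rank 6; reducing to Smith normal form yields diagonal entries (1,1,1,1,1,1).

Boundary ∂_2: C_2 → C_1 acts by ∂[p,q,r] = [q,r] − [p,r] + [p,q]. For instance
  ∂[v_1,v_2,v_6] = [v_2,v_6] − [v_1,v_6] + [v_1,v_2].
As a 8×1 matrix over Z this has rank 1, with invariant factors (1).

Now H_k = ker ∂_k / im ∂_{k+1}, so:

  H_0: rank C_0 − rank ∂_1 = 7 − 6 = 1, and the invariant factors of ∂_1 are all 1, so H_0 ≅ Z.
  H_1: rank ker ∂_1 − rank ∂_2 = (8 − 6) − 1 = 1, and the invariant factors of ∂_2 are all 1, so H_1 ≅ Z.
  H_2: rank ker ∂_2 − rank ∂_3 = (1 − 1) − 0 = 0, and there is no ∂_3, so H_2 ≅ 0.

As a check, the Euler characteristic is 7 − 8 + 1 = 0, which agrees with 1 − 1 + 0 = 0.

H_0 = Z,  H_1 = Z,  H_2 = 0.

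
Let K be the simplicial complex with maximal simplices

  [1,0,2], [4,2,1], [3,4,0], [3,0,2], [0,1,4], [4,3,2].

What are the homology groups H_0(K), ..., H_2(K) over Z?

Order the vertices as 0 < 1 < 2 < 3 < 4. Listing each simplex with vertices in this order, K has dimension 2 with simplices:

  0-simplices (5): [0], [1], [2], [3], [4]
  1-simplices (9): [0,1], [0,2], [0,3], [0,4], [1,2], [1,4], [2,3], [2,4], [3,4]
  2-simplices (6): [0,1,2], [0,1,4], [0,2,3], [0,3,4], [1,2,4], [2,3,4]

giving chain groups C_0 ≅ Z^5, C_1 ≅ Z^9, C_2 ≅ Z^6.

The boundary map ∂_1: C_1 → C_0 maps an edge to its endpoints' difference, ∂[p,q] = q − p. For instance
  ∂[0,3] = [3] − [0].
The 5×9 boundary matrix has rank 4 and Smith normal form diag(1,1,1,1).

∂_2: C_2 → C_1 sends each 2-simplex [p,q,r] to [q,r] − [p,r] + [p,q]. For instance
  ∂[0,3,4] = [3,4] − [0,4] + [0,3],
  ∂[0,2,3] = [2,3] − [0,3] + [0,2].
This gives a 9×6 integer matrix of rank 5; reducing to Smith normal form yields diagonal entries (1,1,1,1,1).

From H_k ≅ ker(∂_k) / im(∂_{k+1}) we obtain:

  H_0: rank C_0 − rank ∂_1 = 5 − 4 = 1, and the invariant factors of ∂_1 are all 1, so H_0 = Z.
  H_1: rank ker ∂_1 − rank ∂_2 = (9 − 4) − 5 = 0, and the invariant factors of ∂_2 are all 1, so H_1 = 0.
  H_2: rank ker ∂_2 − rank ∂_3 = (6 − 5) − 0 = 1, and there is no ∂_3, so H_2 = Z.

(K is a triangulation of the 2-sphere S^2.)

H_0 ≅ Z,  H_1 = 0,  H_2 ≅ Z.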